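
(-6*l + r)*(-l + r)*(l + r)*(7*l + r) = 42*l^4 - l^3*r - 43*l^2*r^2 + l*r^3 + r^4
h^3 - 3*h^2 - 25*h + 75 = (h - 5)*(h - 3)*(h + 5)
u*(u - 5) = u^2 - 5*u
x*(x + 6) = x^2 + 6*x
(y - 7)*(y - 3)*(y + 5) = y^3 - 5*y^2 - 29*y + 105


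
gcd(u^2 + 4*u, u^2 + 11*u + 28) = u + 4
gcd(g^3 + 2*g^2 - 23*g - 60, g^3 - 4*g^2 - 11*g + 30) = g^2 - 2*g - 15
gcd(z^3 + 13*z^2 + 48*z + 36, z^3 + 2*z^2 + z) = z + 1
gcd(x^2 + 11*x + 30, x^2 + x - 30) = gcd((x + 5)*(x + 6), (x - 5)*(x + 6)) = x + 6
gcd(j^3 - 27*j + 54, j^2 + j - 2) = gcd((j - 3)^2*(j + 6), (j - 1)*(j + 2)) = 1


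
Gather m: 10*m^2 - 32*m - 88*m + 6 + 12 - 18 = 10*m^2 - 120*m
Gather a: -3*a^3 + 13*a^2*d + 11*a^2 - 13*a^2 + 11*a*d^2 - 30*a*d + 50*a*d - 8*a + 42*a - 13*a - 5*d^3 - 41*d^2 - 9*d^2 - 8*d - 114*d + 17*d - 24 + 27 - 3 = -3*a^3 + a^2*(13*d - 2) + a*(11*d^2 + 20*d + 21) - 5*d^3 - 50*d^2 - 105*d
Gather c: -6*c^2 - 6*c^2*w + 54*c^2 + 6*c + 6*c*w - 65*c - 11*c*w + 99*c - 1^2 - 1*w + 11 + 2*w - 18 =c^2*(48 - 6*w) + c*(40 - 5*w) + w - 8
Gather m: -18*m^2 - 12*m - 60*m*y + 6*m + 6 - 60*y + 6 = -18*m^2 + m*(-60*y - 6) - 60*y + 12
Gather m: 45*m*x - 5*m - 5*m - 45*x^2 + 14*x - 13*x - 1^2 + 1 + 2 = m*(45*x - 10) - 45*x^2 + x + 2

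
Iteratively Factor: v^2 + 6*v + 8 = (v + 4)*(v + 2)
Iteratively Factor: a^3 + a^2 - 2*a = (a)*(a^2 + a - 2) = a*(a - 1)*(a + 2)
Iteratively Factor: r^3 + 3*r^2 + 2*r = (r)*(r^2 + 3*r + 2) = r*(r + 1)*(r + 2)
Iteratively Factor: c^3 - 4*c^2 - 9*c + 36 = (c - 3)*(c^2 - c - 12) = (c - 3)*(c + 3)*(c - 4)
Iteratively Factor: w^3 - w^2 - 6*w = (w - 3)*(w^2 + 2*w) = (w - 3)*(w + 2)*(w)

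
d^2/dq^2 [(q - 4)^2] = 2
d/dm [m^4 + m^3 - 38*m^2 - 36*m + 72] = 4*m^3 + 3*m^2 - 76*m - 36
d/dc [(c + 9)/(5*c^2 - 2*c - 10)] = (-5*c^2 - 90*c + 8)/(25*c^4 - 20*c^3 - 96*c^2 + 40*c + 100)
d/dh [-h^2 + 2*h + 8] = 2 - 2*h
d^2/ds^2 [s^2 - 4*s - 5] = 2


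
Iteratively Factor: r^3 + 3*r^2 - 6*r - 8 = (r + 4)*(r^2 - r - 2) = (r + 1)*(r + 4)*(r - 2)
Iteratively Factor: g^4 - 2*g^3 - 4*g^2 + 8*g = (g)*(g^3 - 2*g^2 - 4*g + 8) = g*(g - 2)*(g^2 - 4) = g*(g - 2)*(g + 2)*(g - 2)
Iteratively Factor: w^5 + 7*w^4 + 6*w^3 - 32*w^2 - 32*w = (w - 2)*(w^4 + 9*w^3 + 24*w^2 + 16*w) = (w - 2)*(w + 1)*(w^3 + 8*w^2 + 16*w) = w*(w - 2)*(w + 1)*(w^2 + 8*w + 16) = w*(w - 2)*(w + 1)*(w + 4)*(w + 4)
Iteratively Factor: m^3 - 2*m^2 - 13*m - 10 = (m + 2)*(m^2 - 4*m - 5) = (m - 5)*(m + 2)*(m + 1)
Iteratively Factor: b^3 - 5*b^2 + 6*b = (b)*(b^2 - 5*b + 6) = b*(b - 3)*(b - 2)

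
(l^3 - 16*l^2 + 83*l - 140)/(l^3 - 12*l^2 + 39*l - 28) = (l - 5)/(l - 1)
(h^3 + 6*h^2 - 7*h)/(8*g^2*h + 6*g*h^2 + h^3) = (h^2 + 6*h - 7)/(8*g^2 + 6*g*h + h^2)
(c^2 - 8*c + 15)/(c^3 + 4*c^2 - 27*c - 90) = (c - 3)/(c^2 + 9*c + 18)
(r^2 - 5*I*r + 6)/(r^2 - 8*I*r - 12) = (r + I)/(r - 2*I)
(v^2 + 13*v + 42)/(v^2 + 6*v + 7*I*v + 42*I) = (v + 7)/(v + 7*I)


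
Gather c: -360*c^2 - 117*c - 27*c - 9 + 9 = -360*c^2 - 144*c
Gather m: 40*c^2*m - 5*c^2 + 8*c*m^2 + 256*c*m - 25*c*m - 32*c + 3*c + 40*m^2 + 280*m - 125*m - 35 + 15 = -5*c^2 - 29*c + m^2*(8*c + 40) + m*(40*c^2 + 231*c + 155) - 20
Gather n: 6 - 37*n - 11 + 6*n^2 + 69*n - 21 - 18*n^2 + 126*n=-12*n^2 + 158*n - 26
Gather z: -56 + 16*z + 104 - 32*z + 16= 64 - 16*z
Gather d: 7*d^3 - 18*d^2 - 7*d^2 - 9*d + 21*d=7*d^3 - 25*d^2 + 12*d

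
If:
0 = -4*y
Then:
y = 0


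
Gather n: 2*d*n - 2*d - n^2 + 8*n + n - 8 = -2*d - n^2 + n*(2*d + 9) - 8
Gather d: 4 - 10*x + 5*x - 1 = 3 - 5*x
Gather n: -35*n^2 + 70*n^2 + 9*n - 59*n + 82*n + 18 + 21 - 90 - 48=35*n^2 + 32*n - 99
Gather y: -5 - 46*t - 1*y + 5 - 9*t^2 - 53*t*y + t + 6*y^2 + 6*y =-9*t^2 - 45*t + 6*y^2 + y*(5 - 53*t)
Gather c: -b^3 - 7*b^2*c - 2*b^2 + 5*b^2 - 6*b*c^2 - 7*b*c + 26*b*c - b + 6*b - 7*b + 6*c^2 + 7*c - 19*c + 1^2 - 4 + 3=-b^3 + 3*b^2 - 2*b + c^2*(6 - 6*b) + c*(-7*b^2 + 19*b - 12)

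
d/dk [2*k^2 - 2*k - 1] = 4*k - 2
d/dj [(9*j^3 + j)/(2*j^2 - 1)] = (18*j^4 - 29*j^2 - 1)/(4*j^4 - 4*j^2 + 1)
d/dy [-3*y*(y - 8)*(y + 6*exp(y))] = -18*y^2*exp(y) - 9*y^2 + 108*y*exp(y) + 48*y + 144*exp(y)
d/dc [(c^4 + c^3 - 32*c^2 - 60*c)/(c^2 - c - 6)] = 2*(c^3 - 5*c^2 + 3*c + 45)/(c^2 - 6*c + 9)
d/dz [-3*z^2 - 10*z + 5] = -6*z - 10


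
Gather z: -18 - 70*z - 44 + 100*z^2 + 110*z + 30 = 100*z^2 + 40*z - 32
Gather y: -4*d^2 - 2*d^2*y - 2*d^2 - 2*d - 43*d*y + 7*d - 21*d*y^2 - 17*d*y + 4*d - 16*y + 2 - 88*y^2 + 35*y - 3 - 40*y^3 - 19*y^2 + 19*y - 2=-6*d^2 + 9*d - 40*y^3 + y^2*(-21*d - 107) + y*(-2*d^2 - 60*d + 38) - 3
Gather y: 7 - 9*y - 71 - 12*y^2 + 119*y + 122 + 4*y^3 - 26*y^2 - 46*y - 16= 4*y^3 - 38*y^2 + 64*y + 42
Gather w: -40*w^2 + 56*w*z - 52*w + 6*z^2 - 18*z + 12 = -40*w^2 + w*(56*z - 52) + 6*z^2 - 18*z + 12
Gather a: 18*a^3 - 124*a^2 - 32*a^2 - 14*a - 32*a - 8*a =18*a^3 - 156*a^2 - 54*a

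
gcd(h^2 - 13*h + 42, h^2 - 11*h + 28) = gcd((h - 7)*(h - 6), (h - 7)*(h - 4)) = h - 7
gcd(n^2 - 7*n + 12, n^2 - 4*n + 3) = n - 3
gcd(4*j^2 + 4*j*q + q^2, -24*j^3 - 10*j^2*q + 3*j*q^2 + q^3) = 2*j + q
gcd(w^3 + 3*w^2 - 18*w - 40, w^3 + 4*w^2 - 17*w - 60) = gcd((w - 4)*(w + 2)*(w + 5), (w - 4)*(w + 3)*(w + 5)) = w^2 + w - 20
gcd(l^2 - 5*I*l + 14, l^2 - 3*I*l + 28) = l - 7*I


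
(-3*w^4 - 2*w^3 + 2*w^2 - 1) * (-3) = 9*w^4 + 6*w^3 - 6*w^2 + 3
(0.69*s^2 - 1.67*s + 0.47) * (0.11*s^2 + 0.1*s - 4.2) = 0.0759*s^4 - 0.1147*s^3 - 3.0133*s^2 + 7.061*s - 1.974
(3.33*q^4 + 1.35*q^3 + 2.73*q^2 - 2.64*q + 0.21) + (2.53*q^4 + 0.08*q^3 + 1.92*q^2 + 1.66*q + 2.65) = 5.86*q^4 + 1.43*q^3 + 4.65*q^2 - 0.98*q + 2.86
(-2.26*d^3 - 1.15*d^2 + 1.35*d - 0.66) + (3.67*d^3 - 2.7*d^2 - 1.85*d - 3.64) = 1.41*d^3 - 3.85*d^2 - 0.5*d - 4.3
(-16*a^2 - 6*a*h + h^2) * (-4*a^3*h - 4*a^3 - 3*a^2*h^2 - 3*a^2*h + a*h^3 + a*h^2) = 64*a^5*h + 64*a^5 + 72*a^4*h^2 + 72*a^4*h - 2*a^3*h^3 - 2*a^3*h^2 - 9*a^2*h^4 - 9*a^2*h^3 + a*h^5 + a*h^4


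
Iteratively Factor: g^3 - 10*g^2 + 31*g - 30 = (g - 2)*(g^2 - 8*g + 15) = (g - 5)*(g - 2)*(g - 3)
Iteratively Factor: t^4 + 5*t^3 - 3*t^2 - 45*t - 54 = (t - 3)*(t^3 + 8*t^2 + 21*t + 18) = (t - 3)*(t + 3)*(t^2 + 5*t + 6) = (t - 3)*(t + 2)*(t + 3)*(t + 3)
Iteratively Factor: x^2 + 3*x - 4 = (x - 1)*(x + 4)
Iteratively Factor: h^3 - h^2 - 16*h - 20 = (h + 2)*(h^2 - 3*h - 10) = (h - 5)*(h + 2)*(h + 2)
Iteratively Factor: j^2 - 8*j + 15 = (j - 3)*(j - 5)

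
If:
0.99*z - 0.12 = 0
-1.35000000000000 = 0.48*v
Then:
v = -2.81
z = 0.12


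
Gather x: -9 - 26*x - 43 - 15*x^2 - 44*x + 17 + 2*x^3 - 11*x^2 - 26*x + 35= 2*x^3 - 26*x^2 - 96*x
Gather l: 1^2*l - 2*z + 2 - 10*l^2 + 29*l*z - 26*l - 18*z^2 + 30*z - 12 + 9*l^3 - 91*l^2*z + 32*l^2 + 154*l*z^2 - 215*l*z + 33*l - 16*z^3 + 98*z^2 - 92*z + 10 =9*l^3 + l^2*(22 - 91*z) + l*(154*z^2 - 186*z + 8) - 16*z^3 + 80*z^2 - 64*z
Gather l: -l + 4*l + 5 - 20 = 3*l - 15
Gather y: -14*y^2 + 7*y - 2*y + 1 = -14*y^2 + 5*y + 1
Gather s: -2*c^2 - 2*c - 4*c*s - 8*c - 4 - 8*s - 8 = -2*c^2 - 10*c + s*(-4*c - 8) - 12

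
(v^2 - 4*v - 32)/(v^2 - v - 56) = (v + 4)/(v + 7)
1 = 1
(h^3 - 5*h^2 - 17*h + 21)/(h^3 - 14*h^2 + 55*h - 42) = (h + 3)/(h - 6)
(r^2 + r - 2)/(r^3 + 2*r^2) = (r - 1)/r^2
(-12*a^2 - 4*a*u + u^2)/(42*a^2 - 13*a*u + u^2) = (2*a + u)/(-7*a + u)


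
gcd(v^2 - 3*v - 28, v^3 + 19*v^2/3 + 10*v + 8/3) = v + 4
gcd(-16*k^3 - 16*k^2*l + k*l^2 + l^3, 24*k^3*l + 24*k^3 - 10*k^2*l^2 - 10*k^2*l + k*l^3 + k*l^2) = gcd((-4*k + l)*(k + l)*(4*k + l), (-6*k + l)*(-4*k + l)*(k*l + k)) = 4*k - l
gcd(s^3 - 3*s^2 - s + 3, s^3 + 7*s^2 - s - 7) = s^2 - 1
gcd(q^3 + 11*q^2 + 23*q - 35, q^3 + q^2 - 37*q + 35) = q^2 + 6*q - 7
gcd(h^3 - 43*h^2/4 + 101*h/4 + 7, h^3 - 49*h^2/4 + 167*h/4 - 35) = h^2 - 11*h + 28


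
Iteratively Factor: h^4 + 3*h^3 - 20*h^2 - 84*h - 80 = (h + 2)*(h^3 + h^2 - 22*h - 40) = (h + 2)^2*(h^2 - h - 20) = (h - 5)*(h + 2)^2*(h + 4)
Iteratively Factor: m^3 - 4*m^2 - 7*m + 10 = (m - 1)*(m^2 - 3*m - 10) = (m - 5)*(m - 1)*(m + 2)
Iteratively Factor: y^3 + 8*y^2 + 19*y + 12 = (y + 1)*(y^2 + 7*y + 12) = (y + 1)*(y + 3)*(y + 4)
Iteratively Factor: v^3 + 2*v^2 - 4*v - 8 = (v + 2)*(v^2 - 4) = (v + 2)^2*(v - 2)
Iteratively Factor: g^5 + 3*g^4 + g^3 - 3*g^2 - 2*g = (g + 1)*(g^4 + 2*g^3 - g^2 - 2*g) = (g + 1)^2*(g^3 + g^2 - 2*g) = g*(g + 1)^2*(g^2 + g - 2) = g*(g - 1)*(g + 1)^2*(g + 2)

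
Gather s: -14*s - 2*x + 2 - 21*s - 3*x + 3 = -35*s - 5*x + 5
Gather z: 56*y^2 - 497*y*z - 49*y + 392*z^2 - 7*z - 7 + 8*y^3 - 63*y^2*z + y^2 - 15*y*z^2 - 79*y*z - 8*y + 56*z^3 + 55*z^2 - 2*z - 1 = 8*y^3 + 57*y^2 - 57*y + 56*z^3 + z^2*(447 - 15*y) + z*(-63*y^2 - 576*y - 9) - 8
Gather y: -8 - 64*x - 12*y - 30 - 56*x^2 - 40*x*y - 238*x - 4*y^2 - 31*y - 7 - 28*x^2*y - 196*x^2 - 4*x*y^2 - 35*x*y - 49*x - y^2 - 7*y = -252*x^2 - 351*x + y^2*(-4*x - 5) + y*(-28*x^2 - 75*x - 50) - 45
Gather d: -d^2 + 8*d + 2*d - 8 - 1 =-d^2 + 10*d - 9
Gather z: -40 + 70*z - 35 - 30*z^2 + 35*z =-30*z^2 + 105*z - 75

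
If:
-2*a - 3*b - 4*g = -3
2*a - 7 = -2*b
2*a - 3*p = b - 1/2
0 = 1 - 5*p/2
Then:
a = 7/5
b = 21/10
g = -61/40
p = 2/5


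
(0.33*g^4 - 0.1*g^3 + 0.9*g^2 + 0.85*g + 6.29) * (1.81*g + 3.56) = 0.5973*g^5 + 0.9938*g^4 + 1.273*g^3 + 4.7425*g^2 + 14.4109*g + 22.3924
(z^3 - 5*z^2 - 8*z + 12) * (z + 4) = z^4 - z^3 - 28*z^2 - 20*z + 48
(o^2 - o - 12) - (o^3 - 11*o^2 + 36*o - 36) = -o^3 + 12*o^2 - 37*o + 24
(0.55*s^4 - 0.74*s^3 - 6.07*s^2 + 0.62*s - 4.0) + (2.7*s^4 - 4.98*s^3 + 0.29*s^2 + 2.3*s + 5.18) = 3.25*s^4 - 5.72*s^3 - 5.78*s^2 + 2.92*s + 1.18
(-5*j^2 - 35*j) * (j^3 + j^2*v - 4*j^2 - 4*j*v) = -5*j^5 - 5*j^4*v - 15*j^4 - 15*j^3*v + 140*j^3 + 140*j^2*v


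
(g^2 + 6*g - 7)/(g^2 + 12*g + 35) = (g - 1)/(g + 5)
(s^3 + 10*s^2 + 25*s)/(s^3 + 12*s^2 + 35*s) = (s + 5)/(s + 7)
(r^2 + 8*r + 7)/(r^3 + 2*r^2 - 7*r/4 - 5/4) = 4*(r^2 + 8*r + 7)/(4*r^3 + 8*r^2 - 7*r - 5)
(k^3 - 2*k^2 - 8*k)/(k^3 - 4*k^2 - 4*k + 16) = k/(k - 2)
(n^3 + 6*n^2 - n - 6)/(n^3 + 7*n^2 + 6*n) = (n - 1)/n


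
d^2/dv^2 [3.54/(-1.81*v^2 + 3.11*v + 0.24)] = (-23.194788*v^2 + 39.854028*v + 3.54*(3.62*v - 3.11)*(7.24*v - 6.22) + 3.075552)/(-1.81*v^2 + 3.11*v + 0.24)^3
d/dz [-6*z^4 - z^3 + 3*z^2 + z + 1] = -24*z^3 - 3*z^2 + 6*z + 1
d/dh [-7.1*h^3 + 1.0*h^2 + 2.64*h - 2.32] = -21.3*h^2 + 2.0*h + 2.64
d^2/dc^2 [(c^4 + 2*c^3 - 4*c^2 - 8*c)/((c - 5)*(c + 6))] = 2*(c^6 + 3*c^5 - 87*c^4 - 182*c^3 + 4860*c^2 + 4680*c - 3840)/(c^6 + 3*c^5 - 87*c^4 - 179*c^3 + 2610*c^2 + 2700*c - 27000)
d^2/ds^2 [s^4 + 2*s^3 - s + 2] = 12*s*(s + 1)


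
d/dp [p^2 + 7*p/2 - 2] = 2*p + 7/2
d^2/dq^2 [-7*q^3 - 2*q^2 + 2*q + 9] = -42*q - 4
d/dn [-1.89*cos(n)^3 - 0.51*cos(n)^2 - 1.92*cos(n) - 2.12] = (5.67*cos(n)^2 + 1.02*cos(n) + 1.92)*sin(n)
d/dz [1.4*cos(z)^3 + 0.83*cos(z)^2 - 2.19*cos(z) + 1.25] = (-4.2*cos(z)^2 - 1.66*cos(z) + 2.19)*sin(z)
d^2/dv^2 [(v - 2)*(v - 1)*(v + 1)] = 6*v - 4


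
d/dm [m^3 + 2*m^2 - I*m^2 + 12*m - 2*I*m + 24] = 3*m^2 + 2*m*(2 - I) + 12 - 2*I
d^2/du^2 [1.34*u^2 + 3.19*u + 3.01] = 2.68000000000000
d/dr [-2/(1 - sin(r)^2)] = -4*sin(r)/cos(r)^3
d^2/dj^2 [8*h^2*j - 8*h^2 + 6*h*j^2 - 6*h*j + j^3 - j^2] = 12*h + 6*j - 2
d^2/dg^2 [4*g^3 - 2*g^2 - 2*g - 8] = 24*g - 4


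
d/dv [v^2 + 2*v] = 2*v + 2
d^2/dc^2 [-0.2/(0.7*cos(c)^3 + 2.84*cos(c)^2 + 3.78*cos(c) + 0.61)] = (-13.82976*(-0.357142857142857*sin(c)^2 + 0.965986394557823*cos(c) + 1.0)^2*sin(c)^2 - (0.861*cos(c) + 1.136*cos(2*c) + 0.315*cos(3*c))*(0.7*cos(c)^3 + 2.84*cos(c)^2 + 3.78*cos(c) + 0.61))/(0.7*cos(c)^3 + 2.84*cos(c)^2 + 3.78*cos(c) + 0.61)^3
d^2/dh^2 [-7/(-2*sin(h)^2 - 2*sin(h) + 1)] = 14*(-8*sin(h)^4 - 6*sin(h)^3 + 6*sin(h)^2 + 11*sin(h) + 6)/(2*sin(h) - cos(2*h))^3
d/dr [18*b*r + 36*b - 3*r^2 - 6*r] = 18*b - 6*r - 6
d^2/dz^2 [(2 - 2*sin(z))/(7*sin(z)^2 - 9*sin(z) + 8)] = 2*(49*sin(z)^5 - 133*sin(z)^4 - 245*sin(z)^3 + 509*sin(z)^2 - 50*sin(z) - 94)/(7*sin(z)^2 - 9*sin(z) + 8)^3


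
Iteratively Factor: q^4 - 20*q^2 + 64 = (q + 2)*(q^3 - 2*q^2 - 16*q + 32) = (q + 2)*(q + 4)*(q^2 - 6*q + 8) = (q - 4)*(q + 2)*(q + 4)*(q - 2)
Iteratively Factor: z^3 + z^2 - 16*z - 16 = (z + 4)*(z^2 - 3*z - 4) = (z + 1)*(z + 4)*(z - 4)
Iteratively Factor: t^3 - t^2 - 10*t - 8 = (t + 2)*(t^2 - 3*t - 4) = (t - 4)*(t + 2)*(t + 1)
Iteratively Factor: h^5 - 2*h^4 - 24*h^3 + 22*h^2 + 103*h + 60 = (h - 5)*(h^4 + 3*h^3 - 9*h^2 - 23*h - 12) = (h - 5)*(h + 1)*(h^3 + 2*h^2 - 11*h - 12) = (h - 5)*(h + 1)^2*(h^2 + h - 12) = (h - 5)*(h + 1)^2*(h + 4)*(h - 3)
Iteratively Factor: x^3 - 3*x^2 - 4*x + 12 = (x + 2)*(x^2 - 5*x + 6) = (x - 3)*(x + 2)*(x - 2)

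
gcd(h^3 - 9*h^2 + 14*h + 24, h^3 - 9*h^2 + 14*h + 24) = h^3 - 9*h^2 + 14*h + 24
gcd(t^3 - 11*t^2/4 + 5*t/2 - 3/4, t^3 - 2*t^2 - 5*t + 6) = t - 1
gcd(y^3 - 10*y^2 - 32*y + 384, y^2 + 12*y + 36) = y + 6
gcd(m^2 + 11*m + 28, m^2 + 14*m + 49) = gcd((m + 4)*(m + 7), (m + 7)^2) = m + 7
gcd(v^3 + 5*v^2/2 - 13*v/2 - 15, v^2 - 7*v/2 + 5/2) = v - 5/2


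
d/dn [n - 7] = 1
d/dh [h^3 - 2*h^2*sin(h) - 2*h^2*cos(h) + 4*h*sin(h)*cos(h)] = -2*sqrt(2)*h^2*cos(h + pi/4) + 3*h^2 - 4*sqrt(2)*h*sin(h + pi/4) + 4*h*cos(2*h) + 2*sin(2*h)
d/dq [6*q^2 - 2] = 12*q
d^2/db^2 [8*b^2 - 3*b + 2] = 16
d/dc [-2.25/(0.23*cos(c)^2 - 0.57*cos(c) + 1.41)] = (1.2825 - 1.035*cos(c))*sin(c)/(0.23*cos(c)^2 - 0.57*cos(c) + 1.41)^2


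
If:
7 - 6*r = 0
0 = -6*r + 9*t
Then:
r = 7/6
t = 7/9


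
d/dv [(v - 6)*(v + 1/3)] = 2*v - 17/3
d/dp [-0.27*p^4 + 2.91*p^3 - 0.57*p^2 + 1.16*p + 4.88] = -1.08*p^3 + 8.73*p^2 - 1.14*p + 1.16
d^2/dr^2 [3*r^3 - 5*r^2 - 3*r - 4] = 18*r - 10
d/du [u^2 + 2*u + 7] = 2*u + 2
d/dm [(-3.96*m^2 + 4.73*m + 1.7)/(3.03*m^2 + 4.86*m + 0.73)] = (-33.5775*m^2 - 16.0836*m - 4.8091)/(9.1809*m^4 + 29.4516*m^3 + 28.0434*m^2 + 7.0956*m + 0.5329)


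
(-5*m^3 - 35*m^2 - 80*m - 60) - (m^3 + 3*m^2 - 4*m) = -6*m^3 - 38*m^2 - 76*m - 60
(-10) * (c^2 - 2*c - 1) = -10*c^2 + 20*c + 10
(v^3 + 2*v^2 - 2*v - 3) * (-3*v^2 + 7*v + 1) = -3*v^5 + v^4 + 21*v^3 - 3*v^2 - 23*v - 3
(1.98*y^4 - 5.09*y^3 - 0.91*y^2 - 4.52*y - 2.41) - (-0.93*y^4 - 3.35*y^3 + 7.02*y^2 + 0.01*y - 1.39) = 2.91*y^4 - 1.74*y^3 - 7.93*y^2 - 4.53*y - 1.02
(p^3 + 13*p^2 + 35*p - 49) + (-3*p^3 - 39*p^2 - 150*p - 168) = -2*p^3 - 26*p^2 - 115*p - 217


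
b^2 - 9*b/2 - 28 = (b - 8)*(b + 7/2)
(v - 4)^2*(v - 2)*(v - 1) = v^4 - 11*v^3 + 42*v^2 - 64*v + 32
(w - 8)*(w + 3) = w^2 - 5*w - 24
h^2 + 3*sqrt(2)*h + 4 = (h + sqrt(2))*(h + 2*sqrt(2))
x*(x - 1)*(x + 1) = x^3 - x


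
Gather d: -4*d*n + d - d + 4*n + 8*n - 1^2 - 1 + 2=-4*d*n + 12*n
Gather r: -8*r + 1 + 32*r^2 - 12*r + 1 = 32*r^2 - 20*r + 2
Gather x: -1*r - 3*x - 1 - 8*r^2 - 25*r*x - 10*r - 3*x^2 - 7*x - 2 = -8*r^2 - 11*r - 3*x^2 + x*(-25*r - 10) - 3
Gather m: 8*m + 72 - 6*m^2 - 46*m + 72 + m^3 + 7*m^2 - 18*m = m^3 + m^2 - 56*m + 144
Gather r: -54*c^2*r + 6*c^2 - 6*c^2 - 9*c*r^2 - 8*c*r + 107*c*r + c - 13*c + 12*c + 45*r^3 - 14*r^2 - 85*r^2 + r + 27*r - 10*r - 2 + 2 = 45*r^3 + r^2*(-9*c - 99) + r*(-54*c^2 + 99*c + 18)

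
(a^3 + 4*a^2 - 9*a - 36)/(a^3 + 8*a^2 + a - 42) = (a^2 + a - 12)/(a^2 + 5*a - 14)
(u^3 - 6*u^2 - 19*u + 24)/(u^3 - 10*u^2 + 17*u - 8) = (u + 3)/(u - 1)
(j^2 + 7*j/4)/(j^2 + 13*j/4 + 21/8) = 2*j/(2*j + 3)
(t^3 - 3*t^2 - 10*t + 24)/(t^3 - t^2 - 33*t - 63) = (t^2 - 6*t + 8)/(t^2 - 4*t - 21)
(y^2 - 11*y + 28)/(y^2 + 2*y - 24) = (y - 7)/(y + 6)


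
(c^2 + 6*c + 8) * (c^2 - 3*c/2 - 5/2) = c^4 + 9*c^3/2 - 7*c^2/2 - 27*c - 20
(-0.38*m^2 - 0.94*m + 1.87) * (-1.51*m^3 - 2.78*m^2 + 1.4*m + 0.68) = 0.5738*m^5 + 2.4758*m^4 - 0.7425*m^3 - 6.773*m^2 + 1.9788*m + 1.2716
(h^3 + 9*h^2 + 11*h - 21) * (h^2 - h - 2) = h^5 + 8*h^4 - 50*h^2 - h + 42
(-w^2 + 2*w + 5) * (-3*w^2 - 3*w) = 3*w^4 - 3*w^3 - 21*w^2 - 15*w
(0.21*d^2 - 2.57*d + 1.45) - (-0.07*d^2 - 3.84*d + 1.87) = 0.28*d^2 + 1.27*d - 0.42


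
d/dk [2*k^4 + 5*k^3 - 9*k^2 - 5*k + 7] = 8*k^3 + 15*k^2 - 18*k - 5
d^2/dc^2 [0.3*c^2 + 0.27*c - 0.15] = 0.600000000000000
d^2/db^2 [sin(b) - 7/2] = -sin(b)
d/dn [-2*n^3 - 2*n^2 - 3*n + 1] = -6*n^2 - 4*n - 3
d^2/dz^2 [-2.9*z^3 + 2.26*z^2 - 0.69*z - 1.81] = 4.52 - 17.4*z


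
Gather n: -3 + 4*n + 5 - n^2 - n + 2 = -n^2 + 3*n + 4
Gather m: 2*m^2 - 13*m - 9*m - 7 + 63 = 2*m^2 - 22*m + 56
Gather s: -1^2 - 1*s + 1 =-s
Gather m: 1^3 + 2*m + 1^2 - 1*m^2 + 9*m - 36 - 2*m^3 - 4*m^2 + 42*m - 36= -2*m^3 - 5*m^2 + 53*m - 70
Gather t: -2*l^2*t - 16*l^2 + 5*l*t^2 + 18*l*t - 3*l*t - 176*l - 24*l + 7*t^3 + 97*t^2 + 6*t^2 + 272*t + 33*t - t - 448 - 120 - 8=-16*l^2 - 200*l + 7*t^3 + t^2*(5*l + 103) + t*(-2*l^2 + 15*l + 304) - 576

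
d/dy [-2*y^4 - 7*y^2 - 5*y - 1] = -8*y^3 - 14*y - 5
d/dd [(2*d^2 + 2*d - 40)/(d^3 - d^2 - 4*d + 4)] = 2*(-d^4 - 2*d^3 + 57*d^2 - 32*d - 76)/(d^6 - 2*d^5 - 7*d^4 + 16*d^3 + 8*d^2 - 32*d + 16)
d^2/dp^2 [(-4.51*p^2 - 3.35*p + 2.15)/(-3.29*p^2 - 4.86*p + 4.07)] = (-71.7029180000002*p^3 + 222.710628*p^2 + 62.8817700000001*p + 122.800168)/(35.611289*p^6 + 157.815378*p^5 + 100.963191*p^4 - 275.669892*p^3 - 124.899753*p^2 + 241.516242*p - 67.419143)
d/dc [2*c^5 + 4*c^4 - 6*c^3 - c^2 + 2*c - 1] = 10*c^4 + 16*c^3 - 18*c^2 - 2*c + 2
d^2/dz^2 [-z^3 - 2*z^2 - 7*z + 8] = -6*z - 4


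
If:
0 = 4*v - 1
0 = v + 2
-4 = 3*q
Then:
No Solution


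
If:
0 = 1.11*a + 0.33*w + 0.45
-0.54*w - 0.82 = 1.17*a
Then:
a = 0.13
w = -1.80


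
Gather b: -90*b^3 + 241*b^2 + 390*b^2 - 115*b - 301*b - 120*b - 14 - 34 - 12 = -90*b^3 + 631*b^2 - 536*b - 60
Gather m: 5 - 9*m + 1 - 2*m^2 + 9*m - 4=2 - 2*m^2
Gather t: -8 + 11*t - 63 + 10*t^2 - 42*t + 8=10*t^2 - 31*t - 63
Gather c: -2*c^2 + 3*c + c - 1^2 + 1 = -2*c^2 + 4*c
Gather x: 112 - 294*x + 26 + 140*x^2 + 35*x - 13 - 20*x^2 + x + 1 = 120*x^2 - 258*x + 126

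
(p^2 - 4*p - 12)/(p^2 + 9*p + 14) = (p - 6)/(p + 7)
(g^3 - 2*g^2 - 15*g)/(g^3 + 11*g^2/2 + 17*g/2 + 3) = 2*g*(g - 5)/(2*g^2 + 5*g + 2)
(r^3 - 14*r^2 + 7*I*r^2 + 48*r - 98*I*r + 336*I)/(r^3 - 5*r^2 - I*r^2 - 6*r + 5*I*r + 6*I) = (r^2 + r*(-8 + 7*I) - 56*I)/(r^2 + r*(1 - I) - I)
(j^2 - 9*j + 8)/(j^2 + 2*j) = (j^2 - 9*j + 8)/(j*(j + 2))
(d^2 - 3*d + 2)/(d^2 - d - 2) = (d - 1)/(d + 1)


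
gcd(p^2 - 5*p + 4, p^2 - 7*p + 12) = p - 4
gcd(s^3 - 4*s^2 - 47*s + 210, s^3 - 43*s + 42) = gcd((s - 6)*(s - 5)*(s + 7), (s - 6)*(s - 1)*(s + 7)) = s^2 + s - 42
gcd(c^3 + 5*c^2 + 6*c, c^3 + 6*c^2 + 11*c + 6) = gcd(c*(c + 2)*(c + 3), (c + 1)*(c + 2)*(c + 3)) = c^2 + 5*c + 6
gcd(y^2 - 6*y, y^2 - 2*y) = y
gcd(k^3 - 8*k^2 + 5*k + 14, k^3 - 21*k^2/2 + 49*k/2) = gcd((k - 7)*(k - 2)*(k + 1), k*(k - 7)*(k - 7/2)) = k - 7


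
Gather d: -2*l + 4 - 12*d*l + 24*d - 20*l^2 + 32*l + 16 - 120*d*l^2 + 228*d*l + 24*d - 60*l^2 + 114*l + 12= d*(-120*l^2 + 216*l + 48) - 80*l^2 + 144*l + 32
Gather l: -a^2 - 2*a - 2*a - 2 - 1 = -a^2 - 4*a - 3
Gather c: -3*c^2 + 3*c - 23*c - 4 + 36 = -3*c^2 - 20*c + 32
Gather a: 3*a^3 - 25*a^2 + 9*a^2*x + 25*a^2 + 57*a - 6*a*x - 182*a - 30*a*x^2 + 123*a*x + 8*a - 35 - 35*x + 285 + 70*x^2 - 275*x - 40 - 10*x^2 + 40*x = 3*a^3 + 9*a^2*x + a*(-30*x^2 + 117*x - 117) + 60*x^2 - 270*x + 210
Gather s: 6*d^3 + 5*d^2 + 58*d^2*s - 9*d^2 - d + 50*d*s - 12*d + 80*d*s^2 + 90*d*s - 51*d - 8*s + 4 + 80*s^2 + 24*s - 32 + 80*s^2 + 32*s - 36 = 6*d^3 - 4*d^2 - 64*d + s^2*(80*d + 160) + s*(58*d^2 + 140*d + 48) - 64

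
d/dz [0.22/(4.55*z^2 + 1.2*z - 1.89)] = (-2.002*z - 0.264)/(4.55*z^2 + 1.2*z - 1.89)^2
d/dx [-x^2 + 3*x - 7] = 3 - 2*x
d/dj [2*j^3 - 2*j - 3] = 6*j^2 - 2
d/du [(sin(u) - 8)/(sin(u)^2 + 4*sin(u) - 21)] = (16*sin(u) + cos(u)^2 + 10)*cos(u)/(sin(u)^2 + 4*sin(u) - 21)^2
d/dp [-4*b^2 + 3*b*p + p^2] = 3*b + 2*p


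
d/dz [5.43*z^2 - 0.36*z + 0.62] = 10.86*z - 0.36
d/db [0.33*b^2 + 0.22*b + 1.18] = 0.66*b + 0.22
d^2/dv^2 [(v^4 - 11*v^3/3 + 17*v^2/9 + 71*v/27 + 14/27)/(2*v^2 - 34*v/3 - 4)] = (v^3 - 18*v^2 + 108*v - 1108/9)/(v^3 - 18*v^2 + 108*v - 216)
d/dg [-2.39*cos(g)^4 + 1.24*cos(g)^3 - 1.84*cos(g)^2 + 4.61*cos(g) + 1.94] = (9.56*cos(g)^3 - 3.72*cos(g)^2 + 3.68*cos(g) - 4.61)*sin(g)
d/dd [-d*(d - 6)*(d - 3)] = -3*d^2 + 18*d - 18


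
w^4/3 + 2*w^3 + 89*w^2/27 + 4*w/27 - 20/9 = (w/3 + 1)*(w - 2/3)*(w + 5/3)*(w + 2)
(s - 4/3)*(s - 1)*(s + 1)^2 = s^4 - s^3/3 - 7*s^2/3 + s/3 + 4/3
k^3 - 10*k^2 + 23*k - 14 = (k - 7)*(k - 2)*(k - 1)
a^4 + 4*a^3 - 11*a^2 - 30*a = a*(a - 3)*(a + 2)*(a + 5)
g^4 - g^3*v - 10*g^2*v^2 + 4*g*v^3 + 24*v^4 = (g - 3*v)*(g - 2*v)*(g + 2*v)^2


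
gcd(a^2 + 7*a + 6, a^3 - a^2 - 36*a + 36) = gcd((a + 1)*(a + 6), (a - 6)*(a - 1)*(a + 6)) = a + 6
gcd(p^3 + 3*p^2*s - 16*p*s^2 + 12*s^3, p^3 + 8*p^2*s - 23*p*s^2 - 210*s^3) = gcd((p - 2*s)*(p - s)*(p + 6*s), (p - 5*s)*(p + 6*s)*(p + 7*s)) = p + 6*s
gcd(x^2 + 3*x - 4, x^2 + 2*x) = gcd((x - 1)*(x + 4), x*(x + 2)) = 1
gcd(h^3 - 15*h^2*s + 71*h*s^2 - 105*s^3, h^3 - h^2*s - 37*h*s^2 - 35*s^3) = -h + 7*s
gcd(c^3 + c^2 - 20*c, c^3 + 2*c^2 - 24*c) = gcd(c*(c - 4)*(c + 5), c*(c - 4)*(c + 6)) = c^2 - 4*c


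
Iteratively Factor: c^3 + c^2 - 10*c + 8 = (c - 1)*(c^2 + 2*c - 8) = (c - 1)*(c + 4)*(c - 2)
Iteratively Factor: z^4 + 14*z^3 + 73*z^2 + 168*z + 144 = (z + 3)*(z^3 + 11*z^2 + 40*z + 48) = (z + 3)*(z + 4)*(z^2 + 7*z + 12) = (z + 3)*(z + 4)^2*(z + 3)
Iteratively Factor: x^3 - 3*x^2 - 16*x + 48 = (x - 4)*(x^2 + x - 12) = (x - 4)*(x - 3)*(x + 4)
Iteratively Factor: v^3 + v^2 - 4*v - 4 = (v - 2)*(v^2 + 3*v + 2) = (v - 2)*(v + 1)*(v + 2)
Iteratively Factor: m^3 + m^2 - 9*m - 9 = (m - 3)*(m^2 + 4*m + 3) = (m - 3)*(m + 3)*(m + 1)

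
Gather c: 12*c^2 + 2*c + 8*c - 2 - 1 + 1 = 12*c^2 + 10*c - 2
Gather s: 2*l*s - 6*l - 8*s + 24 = -6*l + s*(2*l - 8) + 24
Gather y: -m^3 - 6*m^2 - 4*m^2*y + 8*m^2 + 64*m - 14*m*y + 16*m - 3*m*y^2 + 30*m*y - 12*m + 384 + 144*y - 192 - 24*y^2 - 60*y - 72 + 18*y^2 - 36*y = -m^3 + 2*m^2 + 68*m + y^2*(-3*m - 6) + y*(-4*m^2 + 16*m + 48) + 120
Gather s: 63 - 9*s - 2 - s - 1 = 60 - 10*s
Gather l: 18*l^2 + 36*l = 18*l^2 + 36*l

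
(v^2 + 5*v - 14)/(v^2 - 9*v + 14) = (v + 7)/(v - 7)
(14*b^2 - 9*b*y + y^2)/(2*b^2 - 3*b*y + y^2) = (-7*b + y)/(-b + y)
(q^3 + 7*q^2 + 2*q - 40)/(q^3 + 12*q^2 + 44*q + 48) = (q^2 + 3*q - 10)/(q^2 + 8*q + 12)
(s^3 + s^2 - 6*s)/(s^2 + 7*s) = (s^2 + s - 6)/(s + 7)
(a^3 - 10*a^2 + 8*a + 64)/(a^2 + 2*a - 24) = (a^2 - 6*a - 16)/(a + 6)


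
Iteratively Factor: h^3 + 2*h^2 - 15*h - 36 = (h - 4)*(h^2 + 6*h + 9) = (h - 4)*(h + 3)*(h + 3)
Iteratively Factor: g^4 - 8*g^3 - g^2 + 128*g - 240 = (g - 5)*(g^3 - 3*g^2 - 16*g + 48) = (g - 5)*(g - 4)*(g^2 + g - 12) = (g - 5)*(g - 4)*(g - 3)*(g + 4)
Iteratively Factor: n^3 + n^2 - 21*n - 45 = (n + 3)*(n^2 - 2*n - 15) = (n - 5)*(n + 3)*(n + 3)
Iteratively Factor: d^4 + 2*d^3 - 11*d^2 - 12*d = (d)*(d^3 + 2*d^2 - 11*d - 12) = d*(d + 1)*(d^2 + d - 12) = d*(d - 3)*(d + 1)*(d + 4)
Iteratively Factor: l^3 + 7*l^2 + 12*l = (l + 4)*(l^2 + 3*l) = (l + 3)*(l + 4)*(l)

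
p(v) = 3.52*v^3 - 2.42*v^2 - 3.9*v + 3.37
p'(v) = 10.56*v^2 - 4.84*v - 3.9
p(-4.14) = -271.73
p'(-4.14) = 197.13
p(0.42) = 1.57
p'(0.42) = -4.07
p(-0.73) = 3.56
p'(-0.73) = 5.26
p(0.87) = 0.46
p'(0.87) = -0.12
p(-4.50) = -348.84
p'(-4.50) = 231.72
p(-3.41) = -151.05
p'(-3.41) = 135.40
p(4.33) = 226.87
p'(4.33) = 173.13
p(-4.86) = -438.90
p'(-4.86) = 269.05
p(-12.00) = -6380.87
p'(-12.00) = 1574.82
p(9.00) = 2338.33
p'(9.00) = 807.90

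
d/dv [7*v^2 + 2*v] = 14*v + 2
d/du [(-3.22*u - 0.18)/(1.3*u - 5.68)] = (24.08068*u - 105.214048)/(1.3*u - 5.68)^3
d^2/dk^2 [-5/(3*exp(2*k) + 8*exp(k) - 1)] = 20*((3*exp(k) + 2)*(3*exp(2*k) + 8*exp(k) - 1) - 2*(3*exp(k) + 4)^2*exp(k))*exp(k)/(3*exp(2*k) + 8*exp(k) - 1)^3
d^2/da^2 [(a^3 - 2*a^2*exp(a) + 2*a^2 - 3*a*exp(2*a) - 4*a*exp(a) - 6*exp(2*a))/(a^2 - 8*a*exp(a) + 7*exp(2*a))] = (6*a^6 + 8*a^5*exp(a) + 12*a^5 - 12*a^4*exp(2*a) - 136*a^4*exp(a) - 24*a^4 - 24*a^3*exp(3*a) + 480*a^3*exp(2*a) + 44*a^3*exp(a) + 24*a^3 - 266*a^2*exp(4*a) - 888*a^2*exp(3*a) - 204*a^2*exp(2*a) - 120*a^2*exp(a) + 532*a*exp(4*a) + 516*a*exp(3*a) + 456*a*exp(2*a) + 532*exp(4*a) - 936*exp(3*a))*exp(a)/(a^6 - 24*a^5*exp(a) + 213*a^4*exp(2*a) - 848*a^3*exp(3*a) + 1491*a^2*exp(4*a) - 1176*a*exp(5*a) + 343*exp(6*a))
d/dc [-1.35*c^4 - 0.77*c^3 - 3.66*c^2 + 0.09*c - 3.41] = -5.4*c^3 - 2.31*c^2 - 7.32*c + 0.09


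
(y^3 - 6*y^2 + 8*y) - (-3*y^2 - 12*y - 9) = y^3 - 3*y^2 + 20*y + 9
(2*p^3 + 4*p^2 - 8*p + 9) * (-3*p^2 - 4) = -6*p^5 - 12*p^4 + 16*p^3 - 43*p^2 + 32*p - 36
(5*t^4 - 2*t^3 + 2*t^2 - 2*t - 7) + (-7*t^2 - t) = 5*t^4 - 2*t^3 - 5*t^2 - 3*t - 7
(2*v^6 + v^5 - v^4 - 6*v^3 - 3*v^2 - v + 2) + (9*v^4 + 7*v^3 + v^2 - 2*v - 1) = 2*v^6 + v^5 + 8*v^4 + v^3 - 2*v^2 - 3*v + 1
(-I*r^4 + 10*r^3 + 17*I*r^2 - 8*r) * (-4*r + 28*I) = 4*I*r^5 - 12*r^4 + 212*I*r^3 - 444*r^2 - 224*I*r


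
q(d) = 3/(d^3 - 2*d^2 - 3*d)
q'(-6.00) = -0.00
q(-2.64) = -0.12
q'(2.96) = -156.18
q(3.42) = 0.47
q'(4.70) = -0.06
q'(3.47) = -1.09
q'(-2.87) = -0.10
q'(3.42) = -1.37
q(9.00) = 0.01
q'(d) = 3*(-3*d^2 + 4*d + 3)/(d^3 - 2*d^2 - 3*d)^2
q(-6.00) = -0.01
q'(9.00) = 0.00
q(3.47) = 0.41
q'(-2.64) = -0.14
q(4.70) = 0.07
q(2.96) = -6.40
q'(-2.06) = -0.44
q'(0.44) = 4.77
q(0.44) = -1.85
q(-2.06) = -0.27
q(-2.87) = -0.10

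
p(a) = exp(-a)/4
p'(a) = -exp(-a)/4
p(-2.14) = 2.12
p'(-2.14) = -2.12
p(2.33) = 0.02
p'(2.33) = -0.02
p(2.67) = 0.02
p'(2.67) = -0.02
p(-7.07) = 294.04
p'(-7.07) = -294.04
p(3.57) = 0.01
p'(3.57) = -0.01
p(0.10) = 0.23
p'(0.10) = -0.23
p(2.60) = 0.02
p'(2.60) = -0.02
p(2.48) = 0.02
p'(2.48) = -0.02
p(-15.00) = 817254.34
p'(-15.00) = -817254.34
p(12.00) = 0.00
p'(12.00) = 0.00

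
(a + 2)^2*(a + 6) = a^3 + 10*a^2 + 28*a + 24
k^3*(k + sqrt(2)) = k^4 + sqrt(2)*k^3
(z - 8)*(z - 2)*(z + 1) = z^3 - 9*z^2 + 6*z + 16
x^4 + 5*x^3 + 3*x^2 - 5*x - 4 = (x - 1)*(x + 1)^2*(x + 4)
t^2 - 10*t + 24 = (t - 6)*(t - 4)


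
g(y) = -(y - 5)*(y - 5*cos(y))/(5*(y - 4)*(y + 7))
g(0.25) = 0.16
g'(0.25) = -0.09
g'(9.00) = -0.03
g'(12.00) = 0.02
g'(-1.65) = 0.17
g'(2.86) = -0.18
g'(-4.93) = -0.94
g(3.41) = -0.43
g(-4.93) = 0.65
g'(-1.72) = 0.17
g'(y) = -(y - 5)*(5*sin(y) + 1)/(5*(y - 4)*(y + 7)) + (y - 5)*(y - 5*cos(y))/(5*(y - 4)*(y + 7)^2) + (y - 5)*(y - 5*cos(y))/(5*(y - 4)^2*(y + 7)) - (y - 5*cos(y))/(5*(y - 4)*(y + 7)) = ((y - 5)*(y - 4)*(y - 5*cos(y)) + (y - 5)*(y + 7)*(y - 5*cos(y)) + (y - 4)*(y + 7)*(-y + (5 - y)*(5*sin(y) + 1) + 5*cos(y)))/(5*(y - 4)^2*(y + 7)^2)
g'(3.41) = -0.40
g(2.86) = -0.29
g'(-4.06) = -0.41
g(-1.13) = 0.13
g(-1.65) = 0.06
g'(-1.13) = 0.12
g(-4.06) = 0.08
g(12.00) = -0.07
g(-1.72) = 0.04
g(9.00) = -0.14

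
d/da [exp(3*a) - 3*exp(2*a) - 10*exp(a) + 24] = (3*exp(2*a) - 6*exp(a) - 10)*exp(a)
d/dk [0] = 0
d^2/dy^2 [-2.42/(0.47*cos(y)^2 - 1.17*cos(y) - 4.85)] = (-2.138312*(1 - cos(y)^2)^2 + 3.992274*cos(y)^3 - 26.447454*cos(y)^2 + 5.747742*cos(y) + 19.796568)/(-0.47*cos(y)^2 + 1.17*cos(y) + 4.85)^3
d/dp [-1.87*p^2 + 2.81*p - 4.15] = 2.81 - 3.74*p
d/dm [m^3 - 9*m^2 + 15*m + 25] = 3*m^2 - 18*m + 15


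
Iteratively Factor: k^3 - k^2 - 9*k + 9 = (k - 1)*(k^2 - 9) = (k - 3)*(k - 1)*(k + 3)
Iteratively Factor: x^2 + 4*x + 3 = (x + 3)*(x + 1)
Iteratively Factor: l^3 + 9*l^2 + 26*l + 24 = (l + 2)*(l^2 + 7*l + 12) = (l + 2)*(l + 4)*(l + 3)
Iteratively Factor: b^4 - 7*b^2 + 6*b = (b + 3)*(b^3 - 3*b^2 + 2*b) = b*(b + 3)*(b^2 - 3*b + 2) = b*(b - 1)*(b + 3)*(b - 2)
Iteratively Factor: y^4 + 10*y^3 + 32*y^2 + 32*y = (y)*(y^3 + 10*y^2 + 32*y + 32) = y*(y + 4)*(y^2 + 6*y + 8) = y*(y + 2)*(y + 4)*(y + 4)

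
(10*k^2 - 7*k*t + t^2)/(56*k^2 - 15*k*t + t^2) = (10*k^2 - 7*k*t + t^2)/(56*k^2 - 15*k*t + t^2)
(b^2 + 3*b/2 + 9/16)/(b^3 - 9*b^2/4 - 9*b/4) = (b + 3/4)/(b*(b - 3))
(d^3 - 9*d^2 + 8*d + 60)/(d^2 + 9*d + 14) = (d^2 - 11*d + 30)/(d + 7)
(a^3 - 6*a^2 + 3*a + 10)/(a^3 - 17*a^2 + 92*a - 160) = (a^2 - a - 2)/(a^2 - 12*a + 32)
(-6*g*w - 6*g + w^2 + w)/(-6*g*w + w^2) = (w + 1)/w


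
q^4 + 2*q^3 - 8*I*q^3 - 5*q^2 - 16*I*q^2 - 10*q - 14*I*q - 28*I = (q + 2)*(q - 7*I)*(q - 2*I)*(q + I)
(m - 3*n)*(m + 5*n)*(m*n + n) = m^3*n + 2*m^2*n^2 + m^2*n - 15*m*n^3 + 2*m*n^2 - 15*n^3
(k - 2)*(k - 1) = k^2 - 3*k + 2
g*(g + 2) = g^2 + 2*g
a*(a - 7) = a^2 - 7*a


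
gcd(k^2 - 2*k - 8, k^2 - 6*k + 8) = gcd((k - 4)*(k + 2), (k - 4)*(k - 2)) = k - 4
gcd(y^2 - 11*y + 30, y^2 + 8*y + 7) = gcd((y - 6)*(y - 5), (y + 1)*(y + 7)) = 1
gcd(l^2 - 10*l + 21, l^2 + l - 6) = 1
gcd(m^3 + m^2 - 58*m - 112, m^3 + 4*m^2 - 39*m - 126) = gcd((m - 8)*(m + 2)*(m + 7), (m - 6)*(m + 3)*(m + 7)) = m + 7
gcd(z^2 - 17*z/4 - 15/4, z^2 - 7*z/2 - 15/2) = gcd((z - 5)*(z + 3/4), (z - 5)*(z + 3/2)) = z - 5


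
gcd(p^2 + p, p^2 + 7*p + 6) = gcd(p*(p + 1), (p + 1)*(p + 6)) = p + 1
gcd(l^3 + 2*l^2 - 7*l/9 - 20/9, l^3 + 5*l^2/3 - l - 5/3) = l^2 + 2*l/3 - 5/3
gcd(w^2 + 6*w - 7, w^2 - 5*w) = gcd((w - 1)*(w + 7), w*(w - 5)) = 1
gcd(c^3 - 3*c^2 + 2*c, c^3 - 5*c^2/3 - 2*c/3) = c^2 - 2*c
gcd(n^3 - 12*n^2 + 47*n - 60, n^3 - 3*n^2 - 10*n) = n - 5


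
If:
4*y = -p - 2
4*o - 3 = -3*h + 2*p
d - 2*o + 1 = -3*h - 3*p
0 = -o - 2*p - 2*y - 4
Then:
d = 56*y + 6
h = -32*y/3 - 1/3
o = 6*y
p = -4*y - 2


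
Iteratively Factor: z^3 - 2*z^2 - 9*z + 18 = (z + 3)*(z^2 - 5*z + 6) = (z - 2)*(z + 3)*(z - 3)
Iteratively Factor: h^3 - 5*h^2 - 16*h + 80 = (h - 4)*(h^2 - h - 20) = (h - 4)*(h + 4)*(h - 5)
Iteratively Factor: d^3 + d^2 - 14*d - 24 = (d - 4)*(d^2 + 5*d + 6) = (d - 4)*(d + 2)*(d + 3)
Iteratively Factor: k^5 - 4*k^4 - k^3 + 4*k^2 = (k)*(k^4 - 4*k^3 - k^2 + 4*k) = k*(k - 4)*(k^3 - k) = k^2*(k - 4)*(k^2 - 1) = k^2*(k - 4)*(k - 1)*(k + 1)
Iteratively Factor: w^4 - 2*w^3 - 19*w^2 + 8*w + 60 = (w - 5)*(w^3 + 3*w^2 - 4*w - 12) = (w - 5)*(w + 2)*(w^2 + w - 6) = (w - 5)*(w - 2)*(w + 2)*(w + 3)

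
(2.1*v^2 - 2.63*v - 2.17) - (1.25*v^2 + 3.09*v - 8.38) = 0.85*v^2 - 5.72*v + 6.21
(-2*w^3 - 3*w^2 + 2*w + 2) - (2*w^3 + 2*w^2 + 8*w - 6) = -4*w^3 - 5*w^2 - 6*w + 8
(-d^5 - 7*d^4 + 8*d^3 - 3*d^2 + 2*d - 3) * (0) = 0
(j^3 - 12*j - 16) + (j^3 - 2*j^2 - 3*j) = 2*j^3 - 2*j^2 - 15*j - 16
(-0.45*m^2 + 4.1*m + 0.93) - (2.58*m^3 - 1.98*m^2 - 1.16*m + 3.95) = -2.58*m^3 + 1.53*m^2 + 5.26*m - 3.02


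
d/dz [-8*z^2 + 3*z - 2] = 3 - 16*z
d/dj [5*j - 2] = 5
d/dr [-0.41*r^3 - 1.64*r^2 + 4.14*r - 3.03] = -1.23*r^2 - 3.28*r + 4.14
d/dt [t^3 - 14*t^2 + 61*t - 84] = 3*t^2 - 28*t + 61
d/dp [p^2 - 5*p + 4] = 2*p - 5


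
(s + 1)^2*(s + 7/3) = s^3 + 13*s^2/3 + 17*s/3 + 7/3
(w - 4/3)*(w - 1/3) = w^2 - 5*w/3 + 4/9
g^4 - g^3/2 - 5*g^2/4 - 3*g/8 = g*(g - 3/2)*(g + 1/2)^2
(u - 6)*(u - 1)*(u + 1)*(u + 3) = u^4 - 3*u^3 - 19*u^2 + 3*u + 18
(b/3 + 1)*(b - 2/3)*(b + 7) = b^3/3 + 28*b^2/9 + 43*b/9 - 14/3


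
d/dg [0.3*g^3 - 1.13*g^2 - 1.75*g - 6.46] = 0.9*g^2 - 2.26*g - 1.75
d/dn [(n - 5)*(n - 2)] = 2*n - 7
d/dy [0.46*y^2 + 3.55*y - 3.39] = 0.92*y + 3.55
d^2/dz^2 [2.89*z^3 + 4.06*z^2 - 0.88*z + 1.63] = 17.34*z + 8.12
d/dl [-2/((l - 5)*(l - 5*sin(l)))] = 2*(l + (1 - 5*cos(l))*(l - 5) - 5*sin(l))/((l - 5)^2*(l - 5*sin(l))^2)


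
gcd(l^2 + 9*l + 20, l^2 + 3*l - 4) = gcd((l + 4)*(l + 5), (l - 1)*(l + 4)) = l + 4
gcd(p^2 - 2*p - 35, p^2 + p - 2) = 1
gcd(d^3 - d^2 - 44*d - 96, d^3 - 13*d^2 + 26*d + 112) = d - 8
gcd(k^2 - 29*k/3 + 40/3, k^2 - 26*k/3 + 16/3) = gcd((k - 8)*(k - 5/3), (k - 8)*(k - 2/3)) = k - 8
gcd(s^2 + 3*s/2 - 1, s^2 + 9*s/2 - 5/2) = s - 1/2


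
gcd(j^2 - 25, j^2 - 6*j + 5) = j - 5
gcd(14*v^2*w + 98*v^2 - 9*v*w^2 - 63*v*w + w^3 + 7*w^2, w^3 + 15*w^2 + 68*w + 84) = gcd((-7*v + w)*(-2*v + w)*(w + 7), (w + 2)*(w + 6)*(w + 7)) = w + 7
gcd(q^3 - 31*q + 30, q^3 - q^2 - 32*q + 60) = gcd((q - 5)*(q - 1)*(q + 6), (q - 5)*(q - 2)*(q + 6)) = q^2 + q - 30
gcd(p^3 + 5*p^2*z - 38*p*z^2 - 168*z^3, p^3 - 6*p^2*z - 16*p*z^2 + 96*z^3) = -p^2 + 2*p*z + 24*z^2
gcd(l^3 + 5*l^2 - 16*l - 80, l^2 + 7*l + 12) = l + 4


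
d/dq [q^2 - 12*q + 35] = 2*q - 12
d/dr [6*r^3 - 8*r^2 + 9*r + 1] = 18*r^2 - 16*r + 9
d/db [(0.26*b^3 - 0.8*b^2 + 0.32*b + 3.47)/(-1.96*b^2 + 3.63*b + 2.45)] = (-0.5096*b^4 + 1.8876*b^3 - 0.365799999999999*b^2 + 9.6824*b - 11.8121)/(3.8416*b^4 - 14.2296*b^3 + 3.5729*b^2 + 17.787*b + 6.0025)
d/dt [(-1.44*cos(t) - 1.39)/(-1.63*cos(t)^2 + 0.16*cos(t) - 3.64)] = (2.3472*cos(t)^2 + 4.5314*cos(t) - 5.464)*sin(t)/(2.6569*cos(t)^4 - 0.5216*cos(t)^3 + 11.892*cos(t)^2 - 1.1648*cos(t) + 13.2496)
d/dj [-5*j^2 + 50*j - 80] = 50 - 10*j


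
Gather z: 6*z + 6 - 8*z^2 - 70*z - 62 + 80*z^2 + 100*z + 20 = 72*z^2 + 36*z - 36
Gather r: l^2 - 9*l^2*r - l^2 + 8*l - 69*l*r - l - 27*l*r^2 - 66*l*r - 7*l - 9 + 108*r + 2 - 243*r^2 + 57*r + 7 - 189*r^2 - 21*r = r^2*(-27*l - 432) + r*(-9*l^2 - 135*l + 144)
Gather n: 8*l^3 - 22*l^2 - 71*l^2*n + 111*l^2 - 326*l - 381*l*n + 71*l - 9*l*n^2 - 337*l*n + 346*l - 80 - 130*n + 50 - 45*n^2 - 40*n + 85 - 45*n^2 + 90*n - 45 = 8*l^3 + 89*l^2 + 91*l + n^2*(-9*l - 90) + n*(-71*l^2 - 718*l - 80) + 10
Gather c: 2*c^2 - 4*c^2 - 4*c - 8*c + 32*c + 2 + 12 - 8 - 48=-2*c^2 + 20*c - 42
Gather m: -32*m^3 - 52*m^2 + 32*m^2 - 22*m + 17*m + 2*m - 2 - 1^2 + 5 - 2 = -32*m^3 - 20*m^2 - 3*m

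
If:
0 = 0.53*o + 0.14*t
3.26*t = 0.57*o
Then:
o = 0.00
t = 0.00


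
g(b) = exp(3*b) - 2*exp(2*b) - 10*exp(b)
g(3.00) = 7095.37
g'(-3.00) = -0.51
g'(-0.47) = -7.08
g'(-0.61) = -6.13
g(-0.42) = -7.15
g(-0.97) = -4.02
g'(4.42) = 1692886.78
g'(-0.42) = -7.45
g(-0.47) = -6.79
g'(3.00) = 22494.68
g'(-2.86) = -0.59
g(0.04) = -11.45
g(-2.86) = -0.58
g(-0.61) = -5.86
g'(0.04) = -11.36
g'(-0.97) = -4.20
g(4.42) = 559138.29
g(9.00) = 531916839632.68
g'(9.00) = 1595882000898.01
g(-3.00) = -0.50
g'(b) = 3*exp(3*b) - 4*exp(2*b) - 10*exp(b) = (3*exp(2*b) - 4*exp(b) - 10)*exp(b)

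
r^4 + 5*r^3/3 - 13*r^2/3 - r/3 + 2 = (r - 1)^2*(r + 2/3)*(r + 3)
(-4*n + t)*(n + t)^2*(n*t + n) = -4*n^4*t - 4*n^4 - 7*n^3*t^2 - 7*n^3*t - 2*n^2*t^3 - 2*n^2*t^2 + n*t^4 + n*t^3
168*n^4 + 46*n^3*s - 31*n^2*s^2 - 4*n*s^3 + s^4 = (-7*n + s)*(-3*n + s)*(2*n + s)*(4*n + s)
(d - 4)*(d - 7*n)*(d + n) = d^3 - 6*d^2*n - 4*d^2 - 7*d*n^2 + 24*d*n + 28*n^2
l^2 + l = l*(l + 1)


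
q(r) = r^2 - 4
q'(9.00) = 18.00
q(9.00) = 77.00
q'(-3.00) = -6.00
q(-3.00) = 5.00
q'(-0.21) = -0.42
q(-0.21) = -3.96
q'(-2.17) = -4.34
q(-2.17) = 0.71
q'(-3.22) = -6.44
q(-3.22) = 6.37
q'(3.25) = 6.50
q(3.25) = 6.56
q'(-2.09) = -4.18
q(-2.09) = 0.37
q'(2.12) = 4.24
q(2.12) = 0.49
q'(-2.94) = -5.88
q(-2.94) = 4.64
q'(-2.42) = -4.84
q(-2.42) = 1.86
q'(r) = 2*r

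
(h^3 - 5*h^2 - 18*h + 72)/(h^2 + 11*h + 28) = (h^2 - 9*h + 18)/(h + 7)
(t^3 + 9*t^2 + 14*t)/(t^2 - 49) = t*(t + 2)/(t - 7)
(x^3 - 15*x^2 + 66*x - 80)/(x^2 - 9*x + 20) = (x^2 - 10*x + 16)/(x - 4)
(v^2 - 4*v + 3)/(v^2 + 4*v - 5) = (v - 3)/(v + 5)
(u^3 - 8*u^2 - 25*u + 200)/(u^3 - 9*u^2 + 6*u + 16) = (u^2 - 25)/(u^2 - u - 2)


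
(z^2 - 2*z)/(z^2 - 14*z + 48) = z*(z - 2)/(z^2 - 14*z + 48)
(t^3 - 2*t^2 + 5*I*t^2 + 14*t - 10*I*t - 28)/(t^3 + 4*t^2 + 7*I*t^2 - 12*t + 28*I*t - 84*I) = (t - 2*I)/(t + 6)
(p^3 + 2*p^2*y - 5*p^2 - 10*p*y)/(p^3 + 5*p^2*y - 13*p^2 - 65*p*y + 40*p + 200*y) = p*(p + 2*y)/(p^2 + 5*p*y - 8*p - 40*y)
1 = 1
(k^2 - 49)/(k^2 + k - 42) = (k - 7)/(k - 6)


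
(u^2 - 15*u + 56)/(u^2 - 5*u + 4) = (u^2 - 15*u + 56)/(u^2 - 5*u + 4)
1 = 1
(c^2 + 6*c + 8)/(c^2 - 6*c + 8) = (c^2 + 6*c + 8)/(c^2 - 6*c + 8)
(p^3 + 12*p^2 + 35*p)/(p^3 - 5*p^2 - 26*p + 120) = p*(p + 7)/(p^2 - 10*p + 24)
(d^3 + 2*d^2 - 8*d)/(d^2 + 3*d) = (d^2 + 2*d - 8)/(d + 3)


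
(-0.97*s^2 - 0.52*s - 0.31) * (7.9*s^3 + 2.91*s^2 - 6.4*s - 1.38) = -7.663*s^5 - 6.9307*s^4 + 2.2458*s^3 + 3.7645*s^2 + 2.7016*s + 0.4278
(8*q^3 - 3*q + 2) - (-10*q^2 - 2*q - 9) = 8*q^3 + 10*q^2 - q + 11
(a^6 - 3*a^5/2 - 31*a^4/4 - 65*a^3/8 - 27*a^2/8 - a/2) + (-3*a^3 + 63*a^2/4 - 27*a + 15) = a^6 - 3*a^5/2 - 31*a^4/4 - 89*a^3/8 + 99*a^2/8 - 55*a/2 + 15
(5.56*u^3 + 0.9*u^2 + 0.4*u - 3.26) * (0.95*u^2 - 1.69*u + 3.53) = 5.282*u^5 - 8.5414*u^4 + 18.4858*u^3 - 0.596*u^2 + 6.9214*u - 11.5078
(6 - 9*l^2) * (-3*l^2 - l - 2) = 27*l^4 + 9*l^3 - 6*l - 12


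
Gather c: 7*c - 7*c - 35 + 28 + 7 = 0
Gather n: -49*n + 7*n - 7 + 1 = -42*n - 6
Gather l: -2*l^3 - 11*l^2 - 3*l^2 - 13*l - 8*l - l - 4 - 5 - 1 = -2*l^3 - 14*l^2 - 22*l - 10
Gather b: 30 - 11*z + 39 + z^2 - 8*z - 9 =z^2 - 19*z + 60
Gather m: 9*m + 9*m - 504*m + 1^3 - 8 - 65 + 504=432 - 486*m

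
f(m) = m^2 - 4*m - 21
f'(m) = 2*m - 4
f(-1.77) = -10.79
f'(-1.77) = -7.54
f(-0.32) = -19.62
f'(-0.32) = -4.64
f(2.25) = -24.94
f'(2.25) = 0.50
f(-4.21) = 13.56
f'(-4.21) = -12.42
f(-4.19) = 13.32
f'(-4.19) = -12.38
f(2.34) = -24.88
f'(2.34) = 0.68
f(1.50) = -24.75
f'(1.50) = -1.00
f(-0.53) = -18.60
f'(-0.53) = -5.06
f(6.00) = -9.00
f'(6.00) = 8.00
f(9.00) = 24.00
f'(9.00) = 14.00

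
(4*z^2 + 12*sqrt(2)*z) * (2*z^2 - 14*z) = 8*z^4 - 56*z^3 + 24*sqrt(2)*z^3 - 168*sqrt(2)*z^2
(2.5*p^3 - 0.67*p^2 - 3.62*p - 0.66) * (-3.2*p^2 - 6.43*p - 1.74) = -8.0*p^5 - 13.931*p^4 + 11.5421*p^3 + 26.5544*p^2 + 10.5426*p + 1.1484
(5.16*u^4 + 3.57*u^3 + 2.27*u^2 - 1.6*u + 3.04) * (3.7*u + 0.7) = 19.092*u^5 + 16.821*u^4 + 10.898*u^3 - 4.331*u^2 + 10.128*u + 2.128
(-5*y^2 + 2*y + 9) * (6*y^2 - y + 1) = -30*y^4 + 17*y^3 + 47*y^2 - 7*y + 9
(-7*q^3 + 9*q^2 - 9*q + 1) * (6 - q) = 7*q^4 - 51*q^3 + 63*q^2 - 55*q + 6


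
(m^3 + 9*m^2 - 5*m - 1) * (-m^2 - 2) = -m^5 - 9*m^4 + 3*m^3 - 17*m^2 + 10*m + 2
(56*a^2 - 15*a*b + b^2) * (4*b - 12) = 224*a^2*b - 672*a^2 - 60*a*b^2 + 180*a*b + 4*b^3 - 12*b^2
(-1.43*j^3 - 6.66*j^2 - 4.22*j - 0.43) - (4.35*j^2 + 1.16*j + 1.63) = -1.43*j^3 - 11.01*j^2 - 5.38*j - 2.06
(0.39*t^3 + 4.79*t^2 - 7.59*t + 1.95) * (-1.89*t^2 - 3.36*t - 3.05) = -0.7371*t^5 - 10.3635*t^4 - 2.9388*t^3 + 7.2074*t^2 + 16.5975*t - 5.9475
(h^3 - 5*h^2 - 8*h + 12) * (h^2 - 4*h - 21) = h^5 - 9*h^4 - 9*h^3 + 149*h^2 + 120*h - 252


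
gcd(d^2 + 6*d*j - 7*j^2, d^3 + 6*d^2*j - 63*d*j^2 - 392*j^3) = d + 7*j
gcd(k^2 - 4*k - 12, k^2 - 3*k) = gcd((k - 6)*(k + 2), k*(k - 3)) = 1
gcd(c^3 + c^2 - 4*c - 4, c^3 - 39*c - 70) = c + 2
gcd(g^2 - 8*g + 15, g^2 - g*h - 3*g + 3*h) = g - 3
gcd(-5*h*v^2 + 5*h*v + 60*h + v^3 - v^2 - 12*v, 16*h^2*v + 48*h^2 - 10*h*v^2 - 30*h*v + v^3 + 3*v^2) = v + 3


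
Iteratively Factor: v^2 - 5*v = (v - 5)*(v)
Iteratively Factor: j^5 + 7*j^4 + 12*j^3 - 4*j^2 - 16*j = (j + 2)*(j^4 + 5*j^3 + 2*j^2 - 8*j) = (j + 2)^2*(j^3 + 3*j^2 - 4*j) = (j - 1)*(j + 2)^2*(j^2 + 4*j) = (j - 1)*(j + 2)^2*(j + 4)*(j)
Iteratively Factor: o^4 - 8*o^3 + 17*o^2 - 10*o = (o)*(o^3 - 8*o^2 + 17*o - 10) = o*(o - 1)*(o^2 - 7*o + 10) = o*(o - 2)*(o - 1)*(o - 5)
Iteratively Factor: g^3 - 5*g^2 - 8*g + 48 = (g - 4)*(g^2 - g - 12) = (g - 4)^2*(g + 3)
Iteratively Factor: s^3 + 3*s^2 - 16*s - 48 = (s - 4)*(s^2 + 7*s + 12) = (s - 4)*(s + 4)*(s + 3)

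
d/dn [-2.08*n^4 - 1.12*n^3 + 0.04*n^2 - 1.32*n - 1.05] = -8.32*n^3 - 3.36*n^2 + 0.08*n - 1.32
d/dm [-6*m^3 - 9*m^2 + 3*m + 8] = -18*m^2 - 18*m + 3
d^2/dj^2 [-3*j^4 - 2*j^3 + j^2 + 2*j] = -36*j^2 - 12*j + 2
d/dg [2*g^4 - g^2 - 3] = 8*g^3 - 2*g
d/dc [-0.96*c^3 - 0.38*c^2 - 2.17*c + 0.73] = -2.88*c^2 - 0.76*c - 2.17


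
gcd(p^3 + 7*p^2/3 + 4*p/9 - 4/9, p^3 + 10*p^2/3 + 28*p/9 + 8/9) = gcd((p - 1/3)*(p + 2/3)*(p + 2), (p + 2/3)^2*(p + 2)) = p^2 + 8*p/3 + 4/3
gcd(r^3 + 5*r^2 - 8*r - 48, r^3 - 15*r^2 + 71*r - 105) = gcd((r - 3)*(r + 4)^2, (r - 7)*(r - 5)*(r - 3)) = r - 3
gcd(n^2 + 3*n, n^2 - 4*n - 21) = n + 3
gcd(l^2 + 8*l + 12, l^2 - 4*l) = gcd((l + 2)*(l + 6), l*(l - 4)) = 1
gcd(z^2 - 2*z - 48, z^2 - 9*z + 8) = z - 8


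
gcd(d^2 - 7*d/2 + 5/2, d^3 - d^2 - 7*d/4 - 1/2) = 1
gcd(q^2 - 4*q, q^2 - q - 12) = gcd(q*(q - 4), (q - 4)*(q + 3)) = q - 4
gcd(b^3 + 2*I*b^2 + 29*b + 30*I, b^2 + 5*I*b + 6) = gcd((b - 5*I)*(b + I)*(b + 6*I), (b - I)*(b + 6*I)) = b + 6*I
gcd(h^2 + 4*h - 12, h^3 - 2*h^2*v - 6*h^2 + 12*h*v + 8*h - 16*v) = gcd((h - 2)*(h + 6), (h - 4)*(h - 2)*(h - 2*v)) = h - 2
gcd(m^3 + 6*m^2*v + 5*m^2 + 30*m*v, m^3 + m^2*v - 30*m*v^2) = m^2 + 6*m*v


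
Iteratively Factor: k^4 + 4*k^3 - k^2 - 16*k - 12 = (k + 3)*(k^3 + k^2 - 4*k - 4) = (k - 2)*(k + 3)*(k^2 + 3*k + 2) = (k - 2)*(k + 2)*(k + 3)*(k + 1)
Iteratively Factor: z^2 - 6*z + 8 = (z - 4)*(z - 2)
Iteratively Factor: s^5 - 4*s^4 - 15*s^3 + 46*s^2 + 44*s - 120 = (s + 3)*(s^4 - 7*s^3 + 6*s^2 + 28*s - 40) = (s + 2)*(s + 3)*(s^3 - 9*s^2 + 24*s - 20) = (s - 2)*(s + 2)*(s + 3)*(s^2 - 7*s + 10) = (s - 5)*(s - 2)*(s + 2)*(s + 3)*(s - 2)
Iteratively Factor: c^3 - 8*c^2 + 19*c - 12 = (c - 3)*(c^2 - 5*c + 4) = (c - 3)*(c - 1)*(c - 4)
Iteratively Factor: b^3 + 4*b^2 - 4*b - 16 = (b + 4)*(b^2 - 4) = (b - 2)*(b + 4)*(b + 2)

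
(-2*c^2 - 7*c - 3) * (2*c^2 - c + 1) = -4*c^4 - 12*c^3 - c^2 - 4*c - 3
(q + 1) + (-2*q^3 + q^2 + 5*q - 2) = -2*q^3 + q^2 + 6*q - 1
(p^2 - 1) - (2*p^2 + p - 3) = -p^2 - p + 2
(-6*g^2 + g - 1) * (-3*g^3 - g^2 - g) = 18*g^5 + 3*g^4 + 8*g^3 + g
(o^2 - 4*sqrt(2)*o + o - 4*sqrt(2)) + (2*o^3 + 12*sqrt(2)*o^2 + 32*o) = 2*o^3 + o^2 + 12*sqrt(2)*o^2 - 4*sqrt(2)*o + 33*o - 4*sqrt(2)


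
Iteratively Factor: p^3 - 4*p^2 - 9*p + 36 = (p - 4)*(p^2 - 9) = (p - 4)*(p - 3)*(p + 3)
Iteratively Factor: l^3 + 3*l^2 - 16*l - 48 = (l + 3)*(l^2 - 16) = (l + 3)*(l + 4)*(l - 4)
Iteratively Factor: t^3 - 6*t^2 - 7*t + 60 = (t - 4)*(t^2 - 2*t - 15) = (t - 5)*(t - 4)*(t + 3)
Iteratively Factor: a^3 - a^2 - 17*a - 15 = (a + 3)*(a^2 - 4*a - 5) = (a + 1)*(a + 3)*(a - 5)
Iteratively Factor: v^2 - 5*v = (v - 5)*(v)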